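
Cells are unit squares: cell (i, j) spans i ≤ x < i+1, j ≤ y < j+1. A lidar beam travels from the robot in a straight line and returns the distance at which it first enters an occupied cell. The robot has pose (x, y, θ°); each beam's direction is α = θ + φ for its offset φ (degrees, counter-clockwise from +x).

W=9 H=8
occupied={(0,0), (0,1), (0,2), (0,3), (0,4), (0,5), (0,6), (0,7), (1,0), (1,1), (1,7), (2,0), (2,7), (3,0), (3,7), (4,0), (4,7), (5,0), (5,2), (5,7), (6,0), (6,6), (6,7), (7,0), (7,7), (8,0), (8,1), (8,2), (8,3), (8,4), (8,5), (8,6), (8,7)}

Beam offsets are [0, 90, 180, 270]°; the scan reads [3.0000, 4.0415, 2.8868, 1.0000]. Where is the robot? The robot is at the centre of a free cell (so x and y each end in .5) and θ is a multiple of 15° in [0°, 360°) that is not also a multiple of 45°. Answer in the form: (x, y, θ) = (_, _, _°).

Candidates: 39 free-cell centres × 16 headings = 624 poses. Raycast each; keep the one whose scan matches to 4 dp.
  (2.5, 6.5, 30°): beam 1 = 1.0000 ≠ 3.0000 ✗
  (6.5, 5.5, 240°): beam 1 = 2.8868 ≠ 3.0000 ✗
  (2.5, 2.5, 120°): beam 2 = 1.0000 ≠ 4.0415 ✗
  (5.5, 5.5, 150°): beam 2 = 5.1962 ≠ 4.0415 ✗
  …
  (4.5, 3.5, 60°): r_1=3.0000, r_2=4.0415, r_3=2.8868, r_4=1.0000 — all match ✓
Unique over the lattice → pose = (4.5, 3.5, 60°).

(x, y, θ) = (4.5, 3.5, 60°)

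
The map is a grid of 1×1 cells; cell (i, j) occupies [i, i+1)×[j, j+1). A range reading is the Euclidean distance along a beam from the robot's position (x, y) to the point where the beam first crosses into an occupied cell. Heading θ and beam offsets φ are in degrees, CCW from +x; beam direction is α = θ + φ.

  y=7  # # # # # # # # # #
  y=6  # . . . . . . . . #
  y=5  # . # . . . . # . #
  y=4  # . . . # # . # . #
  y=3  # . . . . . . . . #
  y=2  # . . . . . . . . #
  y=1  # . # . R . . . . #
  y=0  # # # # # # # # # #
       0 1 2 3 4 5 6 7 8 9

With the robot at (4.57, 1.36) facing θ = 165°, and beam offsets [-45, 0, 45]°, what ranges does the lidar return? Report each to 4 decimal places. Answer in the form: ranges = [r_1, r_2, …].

ranges = [4.2031, 1.6254, 0.7200]

beam 1: φ=-45°, α=120°
  dir = (cos 120°, sin 120°) = (-0.5000, 0.8660); from cell (4,1)
  next x-line at t=1.1400, next y-line at t=0.7390; Δt_x=2.0000, Δt_y=1.1547
    y: enter (4,2) at t=0.7390
    x: enter (3,2) at t=1.1400
    y: enter (3,3) at t=1.8937
    y: enter (3,4) at t=3.0484
    x: enter (2,4) at t=3.1400
    y: enter (2,5) at t=4.2031 ← occupied
  → r_1 = 4.2031
beam 2: φ=0°, α=165°
  dir = (cos 165°, sin 165°) = (-0.9659, 0.2588); from cell (4,1)
  next x-line at t=0.5901, next y-line at t=2.4728; Δt_x=1.0353, Δt_y=3.8637
    x: enter (3,1) at t=0.5901
    x: enter (2,1) at t=1.6254 ← occupied
  → r_2 = 1.6254
beam 3: φ=45°, α=210°
  dir = (cos 210°, sin 210°) = (-0.8660, -0.5000); from cell (4,1)
  next x-line at t=0.6582, next y-line at t=0.7200; Δt_x=1.1547, Δt_y=2.0000
    x: enter (3,1) at t=0.6582
    y: enter (3,0) at t=0.7200 ← occupied
  → r_3 = 0.7200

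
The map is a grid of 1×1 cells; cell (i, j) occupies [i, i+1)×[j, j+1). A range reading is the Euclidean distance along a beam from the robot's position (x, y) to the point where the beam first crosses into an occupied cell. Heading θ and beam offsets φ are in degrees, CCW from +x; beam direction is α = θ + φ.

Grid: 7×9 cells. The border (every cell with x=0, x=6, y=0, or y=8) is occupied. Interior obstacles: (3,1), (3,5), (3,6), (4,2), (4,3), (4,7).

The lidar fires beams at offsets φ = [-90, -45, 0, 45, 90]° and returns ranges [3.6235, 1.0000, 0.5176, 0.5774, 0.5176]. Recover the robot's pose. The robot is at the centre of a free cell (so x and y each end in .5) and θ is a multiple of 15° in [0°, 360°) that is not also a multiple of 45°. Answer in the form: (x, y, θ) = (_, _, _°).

The pose lattice has 29·16 = 464 candidates. Test each by forward raycasting.
  (5.5, 1.5, 60°): beam 1 = 0.5774 ≠ 3.6235 ✗
  (1.5, 1.5, 120°): beam 1 = 2.8868 ≠ 3.6235 ✗
  (1.5, 7.5, 345°): beam 1 = 1.9319 ≠ 3.6235 ✗
  …
  (5.5, 7.5, 345°): r_1=3.6235, r_2=1.0000, r_3=0.5176, r_4=0.5774, r_5=0.5176 — all match ✓
No second candidate reproduces the full scan.

(x, y, θ) = (5.5, 7.5, 345°)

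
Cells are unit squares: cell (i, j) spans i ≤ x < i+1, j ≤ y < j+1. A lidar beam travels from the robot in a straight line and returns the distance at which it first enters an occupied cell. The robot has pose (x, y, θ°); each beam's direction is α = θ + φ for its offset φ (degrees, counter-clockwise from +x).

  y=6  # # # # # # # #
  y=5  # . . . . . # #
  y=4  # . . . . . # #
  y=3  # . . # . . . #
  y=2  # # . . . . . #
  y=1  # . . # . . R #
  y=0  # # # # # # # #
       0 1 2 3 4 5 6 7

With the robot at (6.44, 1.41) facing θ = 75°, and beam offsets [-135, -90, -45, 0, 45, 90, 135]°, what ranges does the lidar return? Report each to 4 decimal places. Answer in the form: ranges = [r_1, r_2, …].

beam 1: φ=-135°, α=300°
  dir = (cos 300°, sin 300°) = (0.5000, -0.8660); from cell (6,1)
  next x-line at t=1.1200, next y-line at t=0.4734; Δt_x=2.0000, Δt_y=1.1547
    y: enter (6,0) at t=0.4734 ← occupied
  → r_1 = 0.4734
beam 2: φ=-90°, α=345°
  dir = (cos 345°, sin 345°) = (0.9659, -0.2588); from cell (6,1)
  next x-line at t=0.5798, next y-line at t=1.5841; Δt_x=1.0353, Δt_y=3.8637
    x: enter (7,1) at t=0.5798 ← occupied
  → r_2 = 0.5798
beam 3: φ=-45°, α=30°
  dir = (cos 30°, sin 30°) = (0.8660, 0.5000); from cell (6,1)
  next x-line at t=0.6466, next y-line at t=1.1800; Δt_x=1.1547, Δt_y=2.0000
    x: enter (7,1) at t=0.6466 ← occupied
  → r_3 = 0.6466
beam 4: φ=0°, α=75°
  dir = (cos 75°, sin 75°) = (0.2588, 0.9659); from cell (6,1)
  next x-line at t=2.1637, next y-line at t=0.6108; Δt_x=3.8637, Δt_y=1.0353
    y: enter (6,2) at t=0.6108
    y: enter (6,3) at t=1.6461
    x: enter (7,3) at t=2.1637 ← occupied
  → r_4 = 2.1637
beam 5: φ=45°, α=120°
  dir = (cos 120°, sin 120°) = (-0.5000, 0.8660); from cell (6,1)
  next x-line at t=0.8800, next y-line at t=0.6813; Δt_x=2.0000, Δt_y=1.1547
    y: enter (6,2) at t=0.6813
    x: enter (5,2) at t=0.8800
    y: enter (5,3) at t=1.8360
    x: enter (4,3) at t=2.8800
    y: enter (4,4) at t=2.9907
    y: enter (4,5) at t=4.1454
    x: enter (3,5) at t=4.8800
    y: enter (3,6) at t=5.3001 ← occupied
  → r_5 = 5.3001
beam 6: φ=90°, α=165°
  dir = (cos 165°, sin 165°) = (-0.9659, 0.2588); from cell (6,1)
  next x-line at t=0.4555, next y-line at t=2.2796; Δt_x=1.0353, Δt_y=3.8637
    x: enter (5,1) at t=0.4555
    x: enter (4,1) at t=1.4908
    y: enter (4,2) at t=2.2796
    x: enter (3,2) at t=2.5261
    x: enter (2,2) at t=3.5614
    x: enter (1,2) at t=4.5966 ← occupied
  → r_6 = 4.5966
beam 7: φ=135°, α=210°
  dir = (cos 210°, sin 210°) = (-0.8660, -0.5000); from cell (6,1)
  next x-line at t=0.5081, next y-line at t=0.8200; Δt_x=1.1547, Δt_y=2.0000
    x: enter (5,1) at t=0.5081
    y: enter (5,0) at t=0.8200 ← occupied
  → r_7 = 0.8200

ranges = [0.4734, 0.5798, 0.6466, 2.1637, 5.3001, 4.5966, 0.8200]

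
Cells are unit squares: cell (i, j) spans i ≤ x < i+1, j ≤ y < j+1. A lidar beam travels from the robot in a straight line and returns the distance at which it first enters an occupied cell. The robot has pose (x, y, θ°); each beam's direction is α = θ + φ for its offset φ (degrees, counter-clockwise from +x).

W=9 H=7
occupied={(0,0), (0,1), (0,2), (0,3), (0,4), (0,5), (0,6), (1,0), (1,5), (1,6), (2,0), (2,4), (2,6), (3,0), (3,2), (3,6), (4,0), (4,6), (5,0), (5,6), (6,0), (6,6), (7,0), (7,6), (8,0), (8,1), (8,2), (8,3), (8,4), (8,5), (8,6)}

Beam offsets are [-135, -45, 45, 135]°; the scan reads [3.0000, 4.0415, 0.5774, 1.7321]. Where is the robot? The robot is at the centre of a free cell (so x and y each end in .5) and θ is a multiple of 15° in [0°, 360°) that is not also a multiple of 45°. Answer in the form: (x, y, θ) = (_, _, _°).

Candidates: 32 free-cell centres × 16 headings = 512 poses. Raycast each; keep the one whose scan matches to 4 dp.
  (6.5, 4.5, 210°): beam 1 = 1.5529 ≠ 3.0000 ✗
  (6.5, 1.5, 120°): beam 1 = 1.5529 ≠ 3.0000 ✗
  (3.5, 4.5, 150°): beam 1 = 4.6587 ≠ 3.0000 ✗
  (6.5, 1.5, 345°): beam 1 = 1.0000 ≠ 3.0000 ✗
  (5.5, 1.5, 150°): beam 1 = 2.5882 ≠ 3.0000 ✗
  …
  (4.5, 2.5, 105°): r_1=3.0000, r_2=4.0415, r_3=0.5774, r_4=1.7321 — all match ✓
No second candidate reproduces the full scan.

(x, y, θ) = (4.5, 2.5, 105°)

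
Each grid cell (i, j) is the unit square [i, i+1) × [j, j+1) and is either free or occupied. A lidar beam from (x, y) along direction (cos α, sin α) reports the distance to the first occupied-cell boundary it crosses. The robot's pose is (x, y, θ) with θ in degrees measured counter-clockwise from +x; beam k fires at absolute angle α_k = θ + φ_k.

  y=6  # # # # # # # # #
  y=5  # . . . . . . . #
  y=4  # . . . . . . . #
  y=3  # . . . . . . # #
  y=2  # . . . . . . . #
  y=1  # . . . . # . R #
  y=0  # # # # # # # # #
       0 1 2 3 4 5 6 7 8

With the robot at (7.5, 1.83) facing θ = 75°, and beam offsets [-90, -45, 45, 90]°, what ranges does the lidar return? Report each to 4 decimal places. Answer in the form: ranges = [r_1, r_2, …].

beam 1: φ=-90°, α=345°
  cosα=0.9659 sinα=-0.2588 | (7,1) | tMaxX 0.5176 tMaxY 3.2069 | tΔX 1.0353 tΔY 3.8637
    t=0.5176 [x] (8,1) — stop
  → r_1 = 0.5176
beam 2: φ=-45°, α=30°
  cosα=0.8660 sinα=0.5000 | (7,1) | tMaxX 0.5774 tMaxY 0.3400 | tΔX 1.1547 tΔY 2.0000
    t=0.3400 [y] (7,2)
    t=0.5774 [x] (8,2) — stop
  → r_2 = 0.5774
beam 3: φ=45°, α=120°
  cosα=-0.5000 sinα=0.8660 | (7,1) | tMaxX 1.0000 tMaxY 0.1963 | tΔX 2.0000 tΔY 1.1547
    t=0.1963 [y] (7,2)
    t=1.0000 [x] (6,2)
    t=1.3510 [y] (6,3)
    t=2.5057 [y] (6,4)
    t=3.0000 [x] (5,4)
    t=3.6604 [y] (5,5)
    t=4.8151 [y] (5,6) — stop
  → r_3 = 4.8151
beam 4: φ=90°, α=165°
  cosα=-0.9659 sinα=0.2588 | (7,1) | tMaxX 0.5176 tMaxY 0.6568 | tΔX 1.0353 tΔY 3.8637
    t=0.5176 [x] (6,1)
    t=0.6568 [y] (6,2)
    t=1.5529 [x] (5,2)
    t=2.5882 [x] (4,2)
    t=3.6235 [x] (3,2)
    t=4.5205 [y] (3,3)
    t=4.6587 [x] (2,3)
    t=5.6940 [x] (1,3)
    t=6.7293 [x] (0,3) — stop
  → r_4 = 6.7293

ranges = [0.5176, 0.5774, 4.8151, 6.7293]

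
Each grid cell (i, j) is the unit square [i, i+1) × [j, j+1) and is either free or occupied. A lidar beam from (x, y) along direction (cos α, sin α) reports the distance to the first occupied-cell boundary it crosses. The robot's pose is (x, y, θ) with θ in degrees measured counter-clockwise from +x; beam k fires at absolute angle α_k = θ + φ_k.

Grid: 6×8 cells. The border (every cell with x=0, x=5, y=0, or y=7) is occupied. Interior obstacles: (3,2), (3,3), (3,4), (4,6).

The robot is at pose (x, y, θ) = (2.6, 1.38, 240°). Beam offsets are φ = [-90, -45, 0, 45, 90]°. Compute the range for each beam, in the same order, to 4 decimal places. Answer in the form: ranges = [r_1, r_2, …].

ranges = [1.8475, 1.4682, 0.4388, 0.3934, 0.7600]

beam 1: φ=-90°, α=150°
  cosα=-0.8660 sinα=0.5000 | (2,1) | tMaxX 0.6928 tMaxY 1.2400 | tΔX 1.1547 tΔY 2.0000
    t=0.6928 [x] (1,1)
    t=1.2400 [y] (1,2)
    t=1.8475 [x] (0,2) — stop
  → r_1 = 1.8475
beam 2: φ=-45°, α=195°
  cosα=-0.9659 sinα=-0.2588 | (2,1) | tMaxX 0.6212 tMaxY 1.4682 | tΔX 1.0353 tΔY 3.8637
    t=0.6212 [x] (1,1)
    t=1.4682 [y] (1,0) — stop
  → r_2 = 1.4682
beam 3: φ=0°, α=240°
  cosα=-0.5000 sinα=-0.8660 | (2,1) | tMaxX 1.2000 tMaxY 0.4388 | tΔX 2.0000 tΔY 1.1547
    t=0.4388 [y] (2,0) — stop
  → r_3 = 0.4388
beam 4: φ=45°, α=285°
  cosα=0.2588 sinα=-0.9659 | (2,1) | tMaxX 1.5455 tMaxY 0.3934 | tΔX 3.8637 tΔY 1.0353
    t=0.3934 [y] (2,0) — stop
  → r_4 = 0.3934
beam 5: φ=90°, α=330°
  cosα=0.8660 sinα=-0.5000 | (2,1) | tMaxX 0.4619 tMaxY 0.7600 | tΔX 1.1547 tΔY 2.0000
    t=0.4619 [x] (3,1)
    t=0.7600 [y] (3,0) — stop
  → r_5 = 0.7600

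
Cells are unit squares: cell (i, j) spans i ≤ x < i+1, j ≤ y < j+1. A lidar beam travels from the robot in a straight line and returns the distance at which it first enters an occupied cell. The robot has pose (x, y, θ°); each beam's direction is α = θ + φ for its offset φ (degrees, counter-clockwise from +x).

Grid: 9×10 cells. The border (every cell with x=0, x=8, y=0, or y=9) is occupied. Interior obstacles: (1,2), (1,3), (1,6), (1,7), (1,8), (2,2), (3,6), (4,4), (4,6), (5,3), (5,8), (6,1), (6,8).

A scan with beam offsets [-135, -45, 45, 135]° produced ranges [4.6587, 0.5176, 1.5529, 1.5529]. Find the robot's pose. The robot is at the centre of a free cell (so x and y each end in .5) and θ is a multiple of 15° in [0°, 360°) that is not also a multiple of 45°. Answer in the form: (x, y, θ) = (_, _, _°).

(x, y, θ) = (6.5, 3.5, 240°)

Candidates: 43 free-cell centres × 16 headings = 688 poses. Raycast each; keep the one whose scan matches to 4 dp.
  (5.5, 4.5, 15°): beam 1 = 0.5774 ≠ 4.6587 ✗
  (2.5, 8.5, 30°): beam 1 = 1.9319 ≠ 4.6587 ✗
  (4.5, 7.5, 60°): beam 1 = 0.5176 ≠ 4.6587 ✗
  …
  (6.5, 3.5, 240°): r_1=4.6587, r_2=0.5176, r_3=1.5529, r_4=1.5529 — all match ✓
Unique over the lattice → pose = (6.5, 3.5, 240°).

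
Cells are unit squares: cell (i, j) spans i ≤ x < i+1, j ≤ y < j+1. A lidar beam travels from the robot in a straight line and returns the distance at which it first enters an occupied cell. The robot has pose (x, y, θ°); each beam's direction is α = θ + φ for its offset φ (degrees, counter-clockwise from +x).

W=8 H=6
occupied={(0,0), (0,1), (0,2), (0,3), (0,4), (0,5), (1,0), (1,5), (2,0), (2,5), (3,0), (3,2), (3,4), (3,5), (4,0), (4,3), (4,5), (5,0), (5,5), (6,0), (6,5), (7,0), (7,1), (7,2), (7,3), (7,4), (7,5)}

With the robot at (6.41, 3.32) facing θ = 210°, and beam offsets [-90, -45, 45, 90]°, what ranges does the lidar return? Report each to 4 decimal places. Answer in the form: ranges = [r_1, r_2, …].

beam 1: φ=-90°, α=120°
  cosα=-0.5000 sinα=0.8660 | (6,3) | tMaxX 0.8200 tMaxY 0.7852 | tΔX 2.0000 tΔY 1.1547
    t=0.7852 [y] (6,4)
    t=0.8200 [x] (5,4)
    t=1.9399 [y] (5,5) — stop
  → r_1 = 1.9399
beam 2: φ=-45°, α=165°
  cosα=-0.9659 sinα=0.2588 | (6,3) | tMaxX 0.4245 tMaxY 2.6273 | tΔX 1.0353 tΔY 3.8637
    t=0.4245 [x] (5,3)
    t=1.4597 [x] (4,3) — stop
  → r_2 = 1.4597
beam 3: φ=45°, α=255°
  cosα=-0.2588 sinα=-0.9659 | (6,3) | tMaxX 1.5841 tMaxY 0.3313 | tΔX 3.8637 tΔY 1.0353
    t=0.3313 [y] (6,2)
    t=1.3666 [y] (6,1)
    t=1.5841 [x] (5,1)
    t=2.4018 [y] (5,0) — stop
  → r_3 = 2.4018
beam 4: φ=90°, α=300°
  cosα=0.5000 sinα=-0.8660 | (6,3) | tMaxX 1.1800 tMaxY 0.3695 | tΔX 2.0000 tΔY 1.1547
    t=0.3695 [y] (6,2)
    t=1.1800 [x] (7,2) — stop
  → r_4 = 1.1800

ranges = [1.9399, 1.4597, 2.4018, 1.1800]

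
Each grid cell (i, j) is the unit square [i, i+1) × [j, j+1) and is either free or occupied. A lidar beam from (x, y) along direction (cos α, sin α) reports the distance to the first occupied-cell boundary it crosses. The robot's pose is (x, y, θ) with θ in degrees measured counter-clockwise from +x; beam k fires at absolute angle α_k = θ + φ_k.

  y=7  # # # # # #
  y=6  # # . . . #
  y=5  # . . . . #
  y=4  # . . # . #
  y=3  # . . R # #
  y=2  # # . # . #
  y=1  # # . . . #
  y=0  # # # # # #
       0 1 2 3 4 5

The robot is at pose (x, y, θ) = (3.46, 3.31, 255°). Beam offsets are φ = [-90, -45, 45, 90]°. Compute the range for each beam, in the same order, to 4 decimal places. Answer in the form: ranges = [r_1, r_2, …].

ranges = [2.5468, 1.6859, 0.3580, 0.5590]

beam 1: φ=-90°, α=165°
  direction (-0.9659, 0.2588); cell (3,3); t to first gridline: x 0.4762, y 2.6660 (then +1.0353 / +3.8637)
    (2,3) via x @ 0.4762
    (1,3) via x @ 1.5115
    (0,3) via x @ 2.5468  # hit
  → r_1 = 2.5468
beam 2: φ=-45°, α=210°
  direction (-0.8660, -0.5000); cell (3,3); t to first gridline: x 0.5312, y 0.6200 (then +1.1547 / +2.0000)
    (2,3) via x @ 0.5312
    (2,2) via y @ 0.6200
    (1,2) via x @ 1.6859  # hit
  → r_2 = 1.6859
beam 3: φ=45°, α=300°
  direction (0.5000, -0.8660); cell (3,3); t to first gridline: x 1.0800, y 0.3580 (then +2.0000 / +1.1547)
    (3,2) via y @ 0.3580  # hit
  → r_3 = 0.3580
beam 4: φ=90°, α=345°
  direction (0.9659, -0.2588); cell (3,3); t to first gridline: x 0.5590, y 1.1977 (then +1.0353 / +3.8637)
    (4,3) via x @ 0.5590  # hit
  → r_4 = 0.5590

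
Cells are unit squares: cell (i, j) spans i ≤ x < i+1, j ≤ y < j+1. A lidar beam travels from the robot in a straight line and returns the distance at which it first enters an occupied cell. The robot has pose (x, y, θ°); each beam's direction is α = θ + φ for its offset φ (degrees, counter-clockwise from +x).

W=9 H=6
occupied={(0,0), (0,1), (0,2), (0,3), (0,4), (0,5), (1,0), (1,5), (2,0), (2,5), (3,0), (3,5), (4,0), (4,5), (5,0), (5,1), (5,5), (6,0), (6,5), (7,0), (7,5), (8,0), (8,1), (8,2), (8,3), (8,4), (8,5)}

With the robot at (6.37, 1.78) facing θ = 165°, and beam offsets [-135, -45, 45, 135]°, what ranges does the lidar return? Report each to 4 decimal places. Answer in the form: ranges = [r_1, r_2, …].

ranges = [1.8822, 3.7181, 0.4272, 0.9007]

beam 1: φ=-135°, α=30°
  direction (0.8660, 0.5000); cell (6,1); t to first gridline: x 0.7275, y 0.4400 (then +1.1547 / +2.0000)
    (6,2) via y @ 0.4400
    (7,2) via x @ 0.7275
    (8,2) via x @ 1.8822  # hit
  → r_1 = 1.8822
beam 2: φ=-45°, α=120°
  direction (-0.5000, 0.8660); cell (6,1); t to first gridline: x 0.7400, y 0.2540 (then +2.0000 / +1.1547)
    (6,2) via y @ 0.2540
    (5,2) via x @ 0.7400
    (5,3) via y @ 1.4087
    (5,4) via y @ 2.5634
    (4,4) via x @ 2.7400
    (4,5) via y @ 3.7181  # hit
  → r_2 = 3.7181
beam 3: φ=45°, α=210°
  direction (-0.8660, -0.5000); cell (6,1); t to first gridline: x 0.4272, y 1.5600 (then +1.1547 / +2.0000)
    (5,1) via x @ 0.4272  # hit
  → r_3 = 0.4272
beam 4: φ=135°, α=300°
  direction (0.5000, -0.8660); cell (6,1); t to first gridline: x 1.2600, y 0.9007 (then +2.0000 / +1.1547)
    (6,0) via y @ 0.9007  # hit
  → r_4 = 0.9007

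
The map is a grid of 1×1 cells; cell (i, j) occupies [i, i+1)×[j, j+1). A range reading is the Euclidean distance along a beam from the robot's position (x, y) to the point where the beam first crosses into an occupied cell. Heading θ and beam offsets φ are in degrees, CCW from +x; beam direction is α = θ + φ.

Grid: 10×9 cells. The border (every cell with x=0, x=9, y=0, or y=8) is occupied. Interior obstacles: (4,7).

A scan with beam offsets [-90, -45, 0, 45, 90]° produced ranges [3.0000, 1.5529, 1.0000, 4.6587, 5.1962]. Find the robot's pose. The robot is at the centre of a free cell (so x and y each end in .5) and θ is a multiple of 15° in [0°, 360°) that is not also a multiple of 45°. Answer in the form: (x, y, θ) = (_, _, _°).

Candidates: 55 free-cell centres × 16 headings = 880 poses. Raycast each; keep the one whose scan matches to 4 dp.
  (4.5, 1.5, 15°): beam 1 = 0.5176 ≠ 3.0000 ✗
  (8.5, 6.5, 255°): beam 1 = 3.6235 ≠ 3.0000 ✗
  (5.5, 3.5, 150°): beam 1 = 5.1962 ≠ 3.0000 ✗
  (6.5, 6.5, 195°): beam 1 = 1.5529 ≠ 3.0000 ✗
  (3.5, 2.5, 60°): beam 2 = 5.6940 ≠ 1.5529 ✗
  …
  (5.5, 6.5, 120°): r_1=3.0000, r_2=1.5529, r_3=1.0000, r_4=4.6587, r_5=5.1962 — all match ✓
Unique over the lattice → pose = (5.5, 6.5, 120°).

(x, y, θ) = (5.5, 6.5, 120°)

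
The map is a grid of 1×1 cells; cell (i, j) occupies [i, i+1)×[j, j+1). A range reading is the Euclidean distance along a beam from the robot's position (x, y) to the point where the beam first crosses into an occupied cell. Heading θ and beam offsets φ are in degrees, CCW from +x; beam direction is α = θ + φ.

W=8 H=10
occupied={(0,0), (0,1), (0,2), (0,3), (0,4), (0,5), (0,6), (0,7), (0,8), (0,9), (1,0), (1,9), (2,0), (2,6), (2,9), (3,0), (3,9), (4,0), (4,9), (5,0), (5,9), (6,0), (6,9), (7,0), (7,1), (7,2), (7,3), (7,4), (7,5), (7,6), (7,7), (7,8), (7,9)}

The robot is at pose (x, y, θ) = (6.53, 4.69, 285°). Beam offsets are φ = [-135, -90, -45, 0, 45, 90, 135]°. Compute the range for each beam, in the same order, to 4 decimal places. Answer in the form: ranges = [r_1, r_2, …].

ranges = [4.0761, 5.7251, 4.2608, 1.8159, 0.5427, 0.4866, 0.9400]

beam 1: φ=-135°, α=150°
  d=(-0.8660,0.5000)  start (6,4)  tX=0.6120 tY=0.6200  stride 1/|dx|=1.1547 1/|dy|=2.0000
    cross x-line → (5,4), t=0.6120
    cross y-line → (5,5), t=0.6200
    cross x-line → (4,5), t=1.7667
    cross y-line → (4,6), t=2.6200
    cross x-line → (3,6), t=2.9214
    cross x-line → (2,6), t=4.0761 (wall)
  → r_1 = 4.0761
beam 2: φ=-90°, α=195°
  d=(-0.9659,-0.2588)  start (6,4)  tX=0.5487 tY=2.6660  stride 1/|dx|=1.0353 1/|dy|=3.8637
    cross x-line → (5,4), t=0.5487
    cross x-line → (4,4), t=1.5840
    cross x-line → (3,4), t=2.6192
    cross y-line → (3,3), t=2.6660
    cross x-line → (2,3), t=3.6545
    cross x-line → (1,3), t=4.6898
    cross x-line → (0,3), t=5.7251 (wall)
  → r_2 = 5.7251
beam 3: φ=-45°, α=240°
  d=(-0.5000,-0.8660)  start (6,4)  tX=1.0600 tY=0.7967  stride 1/|dx|=2.0000 1/|dy|=1.1547
    cross y-line → (6,3), t=0.7967
    cross x-line → (5,3), t=1.0600
    cross y-line → (5,2), t=1.9514
    cross x-line → (4,2), t=3.0600
    cross y-line → (4,1), t=3.1061
    cross y-line → (4,0), t=4.2608 (wall)
  → r_3 = 4.2608
beam 4: φ=0°, α=285°
  d=(0.2588,-0.9659)  start (6,4)  tX=1.8159 tY=0.7143  stride 1/|dx|=3.8637 1/|dy|=1.0353
    cross y-line → (6,3), t=0.7143
    cross y-line → (6,2), t=1.7496
    cross x-line → (7,2), t=1.8159 (wall)
  → r_4 = 1.8159
beam 5: φ=45°, α=330°
  d=(0.8660,-0.5000)  start (6,4)  tX=0.5427 tY=1.3800  stride 1/|dx|=1.1547 1/|dy|=2.0000
    cross x-line → (7,4), t=0.5427 (wall)
  → r_5 = 0.5427
beam 6: φ=90°, α=15°
  d=(0.9659,0.2588)  start (6,4)  tX=0.4866 tY=1.1977  stride 1/|dx|=1.0353 1/|dy|=3.8637
    cross x-line → (7,4), t=0.4866 (wall)
  → r_6 = 0.4866
beam 7: φ=135°, α=60°
  d=(0.5000,0.8660)  start (6,4)  tX=0.9400 tY=0.3580  stride 1/|dx|=2.0000 1/|dy|=1.1547
    cross y-line → (6,5), t=0.3580
    cross x-line → (7,5), t=0.9400 (wall)
  → r_7 = 0.9400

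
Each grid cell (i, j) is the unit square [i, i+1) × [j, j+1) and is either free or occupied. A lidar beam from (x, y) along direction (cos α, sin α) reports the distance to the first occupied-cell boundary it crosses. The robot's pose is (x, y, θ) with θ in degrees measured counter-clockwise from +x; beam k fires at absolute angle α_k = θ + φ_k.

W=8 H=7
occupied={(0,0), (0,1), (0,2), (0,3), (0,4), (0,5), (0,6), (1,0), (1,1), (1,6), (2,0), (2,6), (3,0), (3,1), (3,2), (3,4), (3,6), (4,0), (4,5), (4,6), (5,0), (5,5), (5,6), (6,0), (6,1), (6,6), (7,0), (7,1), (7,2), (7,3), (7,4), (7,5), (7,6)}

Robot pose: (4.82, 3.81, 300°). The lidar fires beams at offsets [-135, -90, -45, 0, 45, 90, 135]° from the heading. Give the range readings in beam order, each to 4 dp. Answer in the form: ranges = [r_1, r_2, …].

ranges = [0.8489, 1.6200, 2.9091, 2.3600, 2.2569, 2.5172, 1.2320]

beam 1: φ=-135°, α=165°
  d=(-0.9659,0.2588)  start (4,3)  tX=0.8489 tY=0.7341  stride 1/|dx|=1.0353 1/|dy|=3.8637
    cross y-line → (4,4), t=0.7341
    cross x-line → (3,4), t=0.8489 (wall)
  → r_1 = 0.8489
beam 2: φ=-90°, α=210°
  d=(-0.8660,-0.5000)  start (4,3)  tX=0.9469 tY=1.6200  stride 1/|dx|=1.1547 1/|dy|=2.0000
    cross x-line → (3,3), t=0.9469
    cross y-line → (3,2), t=1.6200 (wall)
  → r_2 = 1.6200
beam 3: φ=-45°, α=255°
  d=(-0.2588,-0.9659)  start (4,3)  tX=3.1682 tY=0.8386  stride 1/|dx|=3.8637 1/|dy|=1.0353
    cross y-line → (4,2), t=0.8386
    cross y-line → (4,1), t=1.8738
    cross y-line → (4,0), t=2.9091 (wall)
  → r_3 = 2.9091
beam 4: φ=0°, α=300°
  d=(0.5000,-0.8660)  start (4,3)  tX=0.3600 tY=0.9353  stride 1/|dx|=2.0000 1/|dy|=1.1547
    cross x-line → (5,3), t=0.3600
    cross y-line → (5,2), t=0.9353
    cross y-line → (5,1), t=2.0900
    cross x-line → (6,1), t=2.3600 (wall)
  → r_4 = 2.3600
beam 5: φ=45°, α=345°
  d=(0.9659,-0.2588)  start (4,3)  tX=0.1863 tY=3.1296  stride 1/|dx|=1.0353 1/|dy|=3.8637
    cross x-line → (5,3), t=0.1863
    cross x-line → (6,3), t=1.2216
    cross x-line → (7,3), t=2.2569 (wall)
  → r_5 = 2.2569
beam 6: φ=90°, α=30°
  d=(0.8660,0.5000)  start (4,3)  tX=0.2078 tY=0.3800  stride 1/|dx|=1.1547 1/|dy|=2.0000
    cross x-line → (5,3), t=0.2078
    cross y-line → (5,4), t=0.3800
    cross x-line → (6,4), t=1.3625
    cross y-line → (6,5), t=2.3800
    cross x-line → (7,5), t=2.5172 (wall)
  → r_6 = 2.5172
beam 7: φ=135°, α=75°
  d=(0.2588,0.9659)  start (4,3)  tX=0.6955 tY=0.1967  stride 1/|dx|=3.8637 1/|dy|=1.0353
    cross y-line → (4,4), t=0.1967
    cross x-line → (5,4), t=0.6955
    cross y-line → (5,5), t=1.2320 (wall)
  → r_7 = 1.2320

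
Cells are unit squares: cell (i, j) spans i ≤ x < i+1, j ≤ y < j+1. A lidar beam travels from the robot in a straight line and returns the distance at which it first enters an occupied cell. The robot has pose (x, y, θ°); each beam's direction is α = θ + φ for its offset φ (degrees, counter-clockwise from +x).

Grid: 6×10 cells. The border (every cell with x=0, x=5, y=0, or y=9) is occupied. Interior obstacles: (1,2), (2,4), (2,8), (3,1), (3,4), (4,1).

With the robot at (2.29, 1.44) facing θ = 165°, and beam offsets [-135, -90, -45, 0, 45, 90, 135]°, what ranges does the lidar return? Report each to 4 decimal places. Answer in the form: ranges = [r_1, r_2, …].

beam 1: φ=-135°, α=30°
  d=(0.8660,0.5000)  start (2,1)  tX=0.8198 tY=1.1200  stride 1/|dx|=1.1547 1/|dy|=2.0000
    cross x-line → (3,1), t=0.8198 (wall)
  → r_1 = 0.8198
beam 2: φ=-90°, α=75°
  d=(0.2588,0.9659)  start (2,1)  tX=2.7432 tY=0.5798  stride 1/|dx|=3.8637 1/|dy|=1.0353
    cross y-line → (2,2), t=0.5798
    cross y-line → (2,3), t=1.6150
    cross y-line → (2,4), t=2.6503 (wall)
  → r_2 = 2.6503
beam 3: φ=-45°, α=120°
  d=(-0.5000,0.8660)  start (2,1)  tX=0.5800 tY=0.6466  stride 1/|dx|=2.0000 1/|dy|=1.1547
    cross x-line → (1,1), t=0.5800
    cross y-line → (1,2), t=0.6466 (wall)
  → r_3 = 0.6466
beam 4: φ=0°, α=165°
  d=(-0.9659,0.2588)  start (2,1)  tX=0.3002 tY=2.1637  stride 1/|dx|=1.0353 1/|dy|=3.8637
    cross x-line → (1,1), t=0.3002
    cross x-line → (0,1), t=1.3355 (wall)
  → r_4 = 1.3355
beam 5: φ=45°, α=210°
  d=(-0.8660,-0.5000)  start (2,1)  tX=0.3349 tY=0.8800  stride 1/|dx|=1.1547 1/|dy|=2.0000
    cross x-line → (1,1), t=0.3349
    cross y-line → (1,0), t=0.8800 (wall)
  → r_5 = 0.8800
beam 6: φ=90°, α=255°
  d=(-0.2588,-0.9659)  start (2,1)  tX=1.1205 tY=0.4555  stride 1/|dx|=3.8637 1/|dy|=1.0353
    cross y-line → (2,0), t=0.4555 (wall)
  → r_6 = 0.4555
beam 7: φ=135°, α=300°
  d=(0.5000,-0.8660)  start (2,1)  tX=1.4200 tY=0.5081  stride 1/|dx|=2.0000 1/|dy|=1.1547
    cross y-line → (2,0), t=0.5081 (wall)
  → r_7 = 0.5081

ranges = [0.8198, 2.6503, 0.6466, 1.3355, 0.8800, 0.4555, 0.5081]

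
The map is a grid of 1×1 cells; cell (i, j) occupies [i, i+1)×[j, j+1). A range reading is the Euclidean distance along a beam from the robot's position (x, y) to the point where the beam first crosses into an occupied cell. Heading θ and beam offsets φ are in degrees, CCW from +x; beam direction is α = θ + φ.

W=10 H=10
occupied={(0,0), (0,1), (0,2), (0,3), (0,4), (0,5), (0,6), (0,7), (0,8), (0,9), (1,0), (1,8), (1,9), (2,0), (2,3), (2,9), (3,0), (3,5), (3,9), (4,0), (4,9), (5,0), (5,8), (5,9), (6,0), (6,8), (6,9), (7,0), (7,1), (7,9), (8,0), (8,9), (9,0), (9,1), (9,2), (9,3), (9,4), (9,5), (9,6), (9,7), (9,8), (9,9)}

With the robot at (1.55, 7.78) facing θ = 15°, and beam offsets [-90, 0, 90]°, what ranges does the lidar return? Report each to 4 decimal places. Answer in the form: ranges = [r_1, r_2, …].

beam 1: φ=-90°, α=285°
  d=(0.2588,-0.9659)  start (1,7)  tX=1.7387 tY=0.8075  stride 1/|dx|=3.8637 1/|dy|=1.0353
    cross y-line → (1,6), t=0.8075
    cross x-line → (2,6), t=1.7387
    cross y-line → (2,5), t=1.8428
    cross y-line → (2,4), t=2.8781
    cross y-line → (2,3), t=3.9133 (wall)
  → r_1 = 3.9133
beam 2: φ=0°, α=15°
  d=(0.9659,0.2588)  start (1,7)  tX=0.4659 tY=0.8500  stride 1/|dx|=1.0353 1/|dy|=3.8637
    cross x-line → (2,7), t=0.4659
    cross y-line → (2,8), t=0.8500
    cross x-line → (3,8), t=1.5012
    cross x-line → (4,8), t=2.5364
    cross x-line → (5,8), t=3.5717 (wall)
  → r_2 = 3.5717
beam 3: φ=90°, α=105°
  d=(-0.2588,0.9659)  start (1,7)  tX=2.1250 tY=0.2278  stride 1/|dx|=3.8637 1/|dy|=1.0353
    cross y-line → (1,8), t=0.2278 (wall)
  → r_3 = 0.2278

ranges = [3.9133, 3.5717, 0.2278]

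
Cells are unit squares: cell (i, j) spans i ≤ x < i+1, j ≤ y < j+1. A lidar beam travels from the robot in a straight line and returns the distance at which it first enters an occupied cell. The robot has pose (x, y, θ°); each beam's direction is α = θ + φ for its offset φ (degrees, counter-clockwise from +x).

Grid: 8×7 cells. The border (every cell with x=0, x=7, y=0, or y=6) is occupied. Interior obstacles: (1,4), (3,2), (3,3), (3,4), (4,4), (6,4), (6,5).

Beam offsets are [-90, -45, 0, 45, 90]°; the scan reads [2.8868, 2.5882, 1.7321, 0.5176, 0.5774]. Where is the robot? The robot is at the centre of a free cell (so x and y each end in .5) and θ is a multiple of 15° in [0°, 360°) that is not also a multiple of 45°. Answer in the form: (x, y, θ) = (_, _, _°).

(x, y, θ) = (4.5, 3.5, 30°)

The pose lattice has 23·16 = 368 candidates. Test each by forward raycasting.
  (1.5, 2.5, 195°): beam 1 = 1.5529 ≠ 2.8868 ✗
  (1.5, 2.5, 255°): beam 1 = 0.5176 ≠ 2.8868 ✗
  (3.5, 1.5, 30°): beam 1 = 0.5774 ≠ 2.8868 ✗
  (1.5, 2.5, 345°): beam 1 = 1.5529 ≠ 2.8868 ✗
  …
  (4.5, 3.5, 30°): r_1=2.8868, r_2=2.5882, r_3=1.7321, r_4=0.5176, r_5=0.5774 — all match ✓
Only this pose fits every beam.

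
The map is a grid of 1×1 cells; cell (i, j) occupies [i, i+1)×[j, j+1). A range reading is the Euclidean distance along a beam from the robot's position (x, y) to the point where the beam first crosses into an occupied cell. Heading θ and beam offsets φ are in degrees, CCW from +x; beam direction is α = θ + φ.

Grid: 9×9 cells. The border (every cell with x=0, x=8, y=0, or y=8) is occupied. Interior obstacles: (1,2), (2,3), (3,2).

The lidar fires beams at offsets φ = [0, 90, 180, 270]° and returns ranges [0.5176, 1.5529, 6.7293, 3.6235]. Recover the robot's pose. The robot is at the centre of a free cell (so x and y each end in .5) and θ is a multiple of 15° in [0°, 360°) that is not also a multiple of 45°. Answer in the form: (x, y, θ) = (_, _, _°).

(x, y, θ) = (1.5, 4.5, 165°)

Enumerate (i+0.5, j+0.5, θ) over the 46 free cells and 16 admissible headings. For each, cast all 4 beams and compare to the given ranges.
  (5.5, 2.5, 150°): beam 1 = 2.8868 ≠ 0.5176 ✗
  (3.5, 5.5, 150°): beam 1 = 2.8868 ≠ 0.5176 ✗
  (5.5, 3.5, 165°): beam 1 = 4.6587 ≠ 0.5176 ✗
  …
  (1.5, 4.5, 165°): r_1=0.5176, r_2=1.5529, r_3=6.7293, r_4=3.6235 — all match ✓
No second candidate reproduces the full scan.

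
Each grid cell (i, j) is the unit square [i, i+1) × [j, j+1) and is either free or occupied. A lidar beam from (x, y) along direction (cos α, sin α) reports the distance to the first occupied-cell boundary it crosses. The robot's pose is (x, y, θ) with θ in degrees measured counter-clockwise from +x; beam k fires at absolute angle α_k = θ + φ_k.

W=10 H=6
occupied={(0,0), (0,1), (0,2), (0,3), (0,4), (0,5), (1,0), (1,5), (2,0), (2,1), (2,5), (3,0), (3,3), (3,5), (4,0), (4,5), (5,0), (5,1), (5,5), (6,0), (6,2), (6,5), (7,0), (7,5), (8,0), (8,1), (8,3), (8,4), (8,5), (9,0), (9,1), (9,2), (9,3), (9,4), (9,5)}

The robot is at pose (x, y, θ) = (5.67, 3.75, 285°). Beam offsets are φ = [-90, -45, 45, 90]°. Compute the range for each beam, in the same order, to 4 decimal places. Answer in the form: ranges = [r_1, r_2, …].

ranges = [1.7289, 3.1754, 1.5000, 2.4122]

beam 1: φ=-90°, α=195°
  cosα=-0.9659 sinα=-0.2588 | (5,3) | tMaxX 0.6936 tMaxY 2.8978 | tΔX 1.0353 tΔY 3.8637
    t=0.6936 [x] (4,3)
    t=1.7289 [x] (3,3) — stop
  → r_1 = 1.7289
beam 2: φ=-45°, α=240°
  cosα=-0.5000 sinα=-0.8660 | (5,3) | tMaxX 1.3400 tMaxY 0.8660 | tΔX 2.0000 tΔY 1.1547
    t=0.8660 [y] (5,2)
    t=1.3400 [x] (4,2)
    t=2.0207 [y] (4,1)
    t=3.1754 [y] (4,0) — stop
  → r_2 = 3.1754
beam 3: φ=45°, α=330°
  cosα=0.8660 sinα=-0.5000 | (5,3) | tMaxX 0.3811 tMaxY 1.5000 | tΔX 1.1547 tΔY 2.0000
    t=0.3811 [x] (6,3)
    t=1.5000 [y] (6,2) — stop
  → r_3 = 1.5000
beam 4: φ=90°, α=15°
  cosα=0.9659 sinα=0.2588 | (5,3) | tMaxX 0.3416 tMaxY 0.9659 | tΔX 1.0353 tΔY 3.8637
    t=0.3416 [x] (6,3)
    t=0.9659 [y] (6,4)
    t=1.3769 [x] (7,4)
    t=2.4122 [x] (8,4) — stop
  → r_4 = 2.4122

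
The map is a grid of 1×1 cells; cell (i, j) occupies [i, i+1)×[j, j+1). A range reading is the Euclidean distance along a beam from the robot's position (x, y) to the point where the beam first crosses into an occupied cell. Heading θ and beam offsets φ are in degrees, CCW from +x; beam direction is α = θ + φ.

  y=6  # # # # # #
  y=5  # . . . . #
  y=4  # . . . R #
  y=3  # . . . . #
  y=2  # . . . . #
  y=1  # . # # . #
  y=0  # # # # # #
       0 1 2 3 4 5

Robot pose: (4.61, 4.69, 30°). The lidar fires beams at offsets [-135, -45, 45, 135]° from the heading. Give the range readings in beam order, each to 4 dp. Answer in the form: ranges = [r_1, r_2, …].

ranges = [2.7849, 0.4038, 1.3562, 3.7373]

beam 1: φ=-135°, α=255°
  d=(-0.2588,-0.9659)  start (4,4)  tX=2.3569 tY=0.7143  stride 1/|dx|=3.8637 1/|dy|=1.0353
    cross y-line → (4,3), t=0.7143
    cross y-line → (4,2), t=1.7496
    cross x-line → (3,2), t=2.3569
    cross y-line → (3,1), t=2.7849 (wall)
  → r_1 = 2.7849
beam 2: φ=-45°, α=345°
  d=(0.9659,-0.2588)  start (4,4)  tX=0.4038 tY=2.6660  stride 1/|dx|=1.0353 1/|dy|=3.8637
    cross x-line → (5,4), t=0.4038 (wall)
  → r_2 = 0.4038
beam 3: φ=45°, α=75°
  d=(0.2588,0.9659)  start (4,4)  tX=1.5068 tY=0.3209  stride 1/|dx|=3.8637 1/|dy|=1.0353
    cross y-line → (4,5), t=0.3209
    cross y-line → (4,6), t=1.3562 (wall)
  → r_3 = 1.3562
beam 4: φ=135°, α=165°
  d=(-0.9659,0.2588)  start (4,4)  tX=0.6315 tY=1.1977  stride 1/|dx|=1.0353 1/|dy|=3.8637
    cross x-line → (3,4), t=0.6315
    cross y-line → (3,5), t=1.1977
    cross x-line → (2,5), t=1.6668
    cross x-line → (1,5), t=2.7021
    cross x-line → (0,5), t=3.7373 (wall)
  → r_4 = 3.7373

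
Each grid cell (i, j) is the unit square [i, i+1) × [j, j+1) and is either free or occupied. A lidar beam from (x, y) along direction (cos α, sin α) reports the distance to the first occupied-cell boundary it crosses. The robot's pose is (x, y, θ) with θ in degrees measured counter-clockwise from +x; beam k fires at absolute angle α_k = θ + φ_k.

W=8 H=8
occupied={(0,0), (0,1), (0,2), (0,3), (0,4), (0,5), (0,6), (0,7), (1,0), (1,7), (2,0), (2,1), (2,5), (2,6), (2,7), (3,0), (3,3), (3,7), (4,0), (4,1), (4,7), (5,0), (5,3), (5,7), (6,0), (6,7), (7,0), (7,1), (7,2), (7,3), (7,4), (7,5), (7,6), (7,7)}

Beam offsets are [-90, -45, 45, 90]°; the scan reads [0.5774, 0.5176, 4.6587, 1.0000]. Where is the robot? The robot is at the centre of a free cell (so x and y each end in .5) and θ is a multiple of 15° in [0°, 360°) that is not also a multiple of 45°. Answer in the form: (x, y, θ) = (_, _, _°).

Enumerate (i+0.5, j+0.5, θ) over the 30 free cells and 16 admissible headings. For each, cast all 4 beams and compare to the given ranges.
  (3.5, 6.5, 30°): beam 1 = 3.0000 ≠ 0.5774 ✗
  (4.5, 6.5, 75°): beam 1 = 2.5882 ≠ 0.5774 ✗
  (3.5, 2.5, 195°): beam 1 = 0.5176 ≠ 0.5774 ✗
  (3.5, 1.5, 210°): beam 1 = 5.0000 ≠ 0.5774 ✗
  …
  (6.5, 2.5, 60°): r_1=0.5774, r_2=0.5176, r_3=4.6587, r_4=1.0000 — all match ✓
Only this pose fits every beam.

(x, y, θ) = (6.5, 2.5, 60°)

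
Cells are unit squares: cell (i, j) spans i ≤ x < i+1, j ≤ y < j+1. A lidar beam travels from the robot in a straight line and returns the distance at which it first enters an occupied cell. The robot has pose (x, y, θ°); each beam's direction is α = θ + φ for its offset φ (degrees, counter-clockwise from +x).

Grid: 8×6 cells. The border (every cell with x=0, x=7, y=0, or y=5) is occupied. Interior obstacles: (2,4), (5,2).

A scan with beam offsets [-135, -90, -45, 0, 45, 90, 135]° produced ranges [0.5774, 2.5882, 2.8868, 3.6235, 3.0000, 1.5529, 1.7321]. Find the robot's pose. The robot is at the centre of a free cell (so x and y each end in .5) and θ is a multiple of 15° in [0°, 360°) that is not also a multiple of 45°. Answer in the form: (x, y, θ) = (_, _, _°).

(x, y, θ) = (4.5, 2.5, 165°)

Candidates: 22 free-cell centres × 16 headings = 352 poses. Raycast each; keep the one whose scan matches to 4 dp.
  (4.5, 4.5, 165°): beam 1 = 1.0000 ≠ 0.5774 ✗
  (2.5, 1.5, 120°): beam 1 = 1.9319 ≠ 0.5774 ✗
  (3.5, 2.5, 30°): beam 1 = 1.5529 ≠ 0.5774 ✗
  (4.5, 2.5, 30°): beam 1 = 1.5529 ≠ 0.5774 ✗
  …
  (4.5, 2.5, 165°): r_1=0.5774, r_2=2.5882, r_3=2.8868, r_4=3.6235, r_5=3.0000, r_6=1.5529, r_7=1.7321 — all match ✓
No second candidate reproduces the full scan.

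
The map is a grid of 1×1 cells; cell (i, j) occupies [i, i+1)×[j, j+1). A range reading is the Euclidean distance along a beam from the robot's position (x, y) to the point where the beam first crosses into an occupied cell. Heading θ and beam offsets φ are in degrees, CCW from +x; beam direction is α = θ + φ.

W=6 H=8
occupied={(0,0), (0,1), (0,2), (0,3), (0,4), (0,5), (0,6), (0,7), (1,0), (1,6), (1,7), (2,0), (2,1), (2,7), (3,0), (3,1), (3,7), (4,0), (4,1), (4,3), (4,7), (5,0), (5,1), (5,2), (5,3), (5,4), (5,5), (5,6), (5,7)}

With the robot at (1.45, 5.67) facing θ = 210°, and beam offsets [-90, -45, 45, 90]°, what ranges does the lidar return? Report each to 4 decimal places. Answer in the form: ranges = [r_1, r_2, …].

ranges = [0.3811, 0.4659, 1.7387, 4.2378]

beam 1: φ=-90°, α=120°
  cosα=-0.5000 sinα=0.8660 | (1,5) | tMaxX 0.9000 tMaxY 0.3811 | tΔX 2.0000 tΔY 1.1547
    t=0.3811 [y] (1,6) — stop
  → r_1 = 0.3811
beam 2: φ=-45°, α=165°
  cosα=-0.9659 sinα=0.2588 | (1,5) | tMaxX 0.4659 tMaxY 1.2750 | tΔX 1.0353 tΔY 3.8637
    t=0.4659 [x] (0,5) — stop
  → r_2 = 0.4659
beam 3: φ=45°, α=255°
  cosα=-0.2588 sinα=-0.9659 | (1,5) | tMaxX 1.7387 tMaxY 0.6936 | tΔX 3.8637 tΔY 1.0353
    t=0.6936 [y] (1,4)
    t=1.7289 [y] (1,3)
    t=1.7387 [x] (0,3) — stop
  → r_3 = 1.7387
beam 4: φ=90°, α=300°
  cosα=0.5000 sinα=-0.8660 | (1,5) | tMaxX 1.1000 tMaxY 0.7736 | tΔX 2.0000 tΔY 1.1547
    t=0.7736 [y] (1,4)
    t=1.1000 [x] (2,4)
    t=1.9283 [y] (2,3)
    t=3.0831 [y] (2,2)
    t=3.1000 [x] (3,2)
    t=4.2378 [y] (3,1) — stop
  → r_4 = 4.2378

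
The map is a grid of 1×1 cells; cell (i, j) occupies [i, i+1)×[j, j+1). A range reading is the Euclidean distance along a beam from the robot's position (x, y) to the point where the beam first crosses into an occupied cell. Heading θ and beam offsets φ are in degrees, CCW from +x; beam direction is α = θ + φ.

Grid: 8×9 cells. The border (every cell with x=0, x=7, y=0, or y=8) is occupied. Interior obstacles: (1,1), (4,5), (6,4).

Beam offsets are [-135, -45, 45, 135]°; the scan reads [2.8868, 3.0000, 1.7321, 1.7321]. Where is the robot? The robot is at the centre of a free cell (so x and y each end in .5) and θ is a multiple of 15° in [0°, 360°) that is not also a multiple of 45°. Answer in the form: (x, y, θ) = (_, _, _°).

Candidates: 39 free-cell centres × 16 headings = 624 poses. Raycast each; keep the one whose scan matches to 4 dp.
  (1.5, 3.5, 195°): beam 1 = 5.1962 ≠ 2.8868 ✗
  (2.5, 2.5, 75°): beam 1 = 1.7321 ≠ 2.8868 ✗
  (3.5, 6.5, 105°): beam 1 = 1.0000 ≠ 2.8868 ✗
  …
  (5.5, 2.5, 255°): r_1=2.8868, r_2=3.0000, r_3=1.7321, r_4=1.7321 — all match ✓
No second candidate reproduces the full scan.

(x, y, θ) = (5.5, 2.5, 255°)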